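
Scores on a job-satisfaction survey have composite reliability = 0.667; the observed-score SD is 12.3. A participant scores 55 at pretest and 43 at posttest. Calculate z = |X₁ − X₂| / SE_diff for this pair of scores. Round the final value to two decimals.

The standard error of measurement is 12.300·√(1 − 0.667) ≈ 12.300·0.577 ≈ 7.098.
Standard error of the difference = 7.098·√2 ≈ 10.038
z = 12 / 10.038 ≈ 1.195

1.20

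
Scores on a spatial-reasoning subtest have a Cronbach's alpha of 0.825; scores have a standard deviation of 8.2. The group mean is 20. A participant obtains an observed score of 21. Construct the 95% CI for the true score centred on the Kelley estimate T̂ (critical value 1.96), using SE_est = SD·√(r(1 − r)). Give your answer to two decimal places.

Estimated true score = 0.825*21 + (1 − 0.825)*20 ≈ 20.825
SE_est = 8.200*√(0.825*0.175) ≈ 3.116
CI = 20.825 ± 1.96 * 3.116 → [14.718, 26.932]

[14.72, 26.93]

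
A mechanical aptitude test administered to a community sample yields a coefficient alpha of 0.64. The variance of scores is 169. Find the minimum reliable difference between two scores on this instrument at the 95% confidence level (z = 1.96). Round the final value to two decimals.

σ = 169^(1/2) = 13.00000
SEM = 13.00000 · √(1 − 0.64000) = 13.00000 · √0.36000 ≈ 13.00000 · 0.60000 ≈ 7.80000
Standard error of the difference = 7.80000·√2 ≈ 11.03087
Smallest detectable difference = 1.96·11.03087 ≈ 21.62050

21.62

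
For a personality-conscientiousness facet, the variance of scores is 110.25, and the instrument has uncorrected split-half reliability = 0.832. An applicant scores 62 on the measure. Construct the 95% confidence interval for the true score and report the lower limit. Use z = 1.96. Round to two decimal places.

σ = 110.25^(1/2) = 10.500
Spearman-Brown: r = 2(0.832) / (1 + 0.832) = 1.664 / 1.832 ≃ 0.908
SEM = 10.500 · √(1 − 0.908) = 10.500 · √0.092 ≃ 10.500 · 0.303 ≃ 3.180
1.96 · SEM ≃ 6.232
Lower limit = 62 − 6.232 ≃ 55.768

55.77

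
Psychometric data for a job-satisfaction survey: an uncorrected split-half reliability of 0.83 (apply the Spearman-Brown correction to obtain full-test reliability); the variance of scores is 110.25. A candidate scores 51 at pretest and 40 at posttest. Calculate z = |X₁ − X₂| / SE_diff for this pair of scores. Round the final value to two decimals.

SD = √110.25 = 10.500
Full-length reliability (Spearman-Brown) = 2(0.83)/(1+0.83) ≃ 0.907
SEM = 10.500 × √(1 − 0.907) = 10.500 × √0.093 ≃ 10.500 × 0.305 ≃ 3.200
Standard error of the difference = 3.200·√2 ≃ 4.526
z = |51 − 40| / 4.526 = 11 / 4.526 ≃ 2.430

2.43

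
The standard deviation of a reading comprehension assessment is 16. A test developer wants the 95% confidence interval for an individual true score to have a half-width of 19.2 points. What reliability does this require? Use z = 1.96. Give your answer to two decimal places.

SEM needed = half-width / z = 19.2/1.96 ≃ 9.7959
r = 1 − (SEM / SD)² = 1 − (9.7959 / 16)² ≃ 1 − 0.3748 ≃ 0.6252

0.63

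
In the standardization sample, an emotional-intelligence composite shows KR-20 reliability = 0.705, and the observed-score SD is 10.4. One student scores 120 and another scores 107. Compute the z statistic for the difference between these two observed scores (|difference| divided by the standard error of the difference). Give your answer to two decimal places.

1.63

SEM = 10.40000 · √(1 − 0.70500) = 10.40000 · √0.29500 ≈ 10.40000 · 0.54314 ≈ 5.64865
SE_diff = SEM · √2 ≈ 5.64865 · 1.41421 ≈ 7.98839
z = 13 / 7.98839 ≈ 1.62736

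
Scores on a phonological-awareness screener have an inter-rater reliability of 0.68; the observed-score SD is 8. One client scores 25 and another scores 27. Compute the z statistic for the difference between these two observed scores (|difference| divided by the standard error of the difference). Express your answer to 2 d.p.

SEM = 8.000 × √(1 − 0.680) = 8.000 × √0.320 ≈ 8.000 × 0.566 ≈ 4.525
SE_diff = √2 × SEM ≈ 6.400
z = 2 / 6.400 ≈ 0.312

0.31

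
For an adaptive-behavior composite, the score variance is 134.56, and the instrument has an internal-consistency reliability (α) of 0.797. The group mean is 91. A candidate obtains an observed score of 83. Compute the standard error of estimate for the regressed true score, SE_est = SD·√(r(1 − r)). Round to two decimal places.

σ = 134.56^(1/2) = 11.6000
SE_est = 11.6000·√[r(1 − r)] ≈ 4.6659

4.67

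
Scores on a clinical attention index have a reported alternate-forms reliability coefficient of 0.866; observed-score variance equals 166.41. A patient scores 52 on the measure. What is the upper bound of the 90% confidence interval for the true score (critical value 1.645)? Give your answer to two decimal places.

SD = √166.41 = 12.900
The standard error of measurement is 12.900·√(1 − 0.866) ≃ 12.900·0.366 ≃ 4.722.
1.645 · SEM ≃ 7.768
Upper limit = 52 + 7.768 ≃ 59.768

59.77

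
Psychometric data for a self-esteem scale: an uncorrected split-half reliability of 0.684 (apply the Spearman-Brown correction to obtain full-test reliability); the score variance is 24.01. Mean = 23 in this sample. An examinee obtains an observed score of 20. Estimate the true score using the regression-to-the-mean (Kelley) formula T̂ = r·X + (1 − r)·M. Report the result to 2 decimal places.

r_full = 2·0.684 / (1 + 0.684) ≈ 0.8124
Estimated true score = 0.8124×20 + (1 − 0.8124)×23 ≈ 20.5629

20.56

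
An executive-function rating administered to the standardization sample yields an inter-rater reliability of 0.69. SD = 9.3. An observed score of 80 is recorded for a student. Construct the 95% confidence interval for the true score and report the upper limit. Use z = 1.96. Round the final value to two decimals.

SEM = 9.3000 * √(1 − 0.6900) = 9.3000 * √0.3100 ≈ 9.3000 * 0.5568 ≈ 5.1780
Half-width = 1.96*5.1780 ≈ 10.1489
Upper bound: 80 + 10.1489 = 90.1489

90.15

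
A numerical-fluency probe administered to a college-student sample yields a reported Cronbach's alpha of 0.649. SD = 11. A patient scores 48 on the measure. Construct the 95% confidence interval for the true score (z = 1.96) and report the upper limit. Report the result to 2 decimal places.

60.77

SEM = 11.00000 × √(1 − 0.64900) = 11.00000 × √0.35100 ≃ 11.00000 × 0.59245 ≃ 6.51698
Margin = 1.96 × 6.51698 ≃ 12.77328
Upper bound: 48 + 12.77328 = 60.77328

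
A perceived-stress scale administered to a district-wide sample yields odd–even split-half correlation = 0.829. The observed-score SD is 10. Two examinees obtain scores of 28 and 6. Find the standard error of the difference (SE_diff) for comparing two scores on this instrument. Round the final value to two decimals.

Full-length reliability (Spearman-Brown) = 2(0.829)/(1+0.829) ≈ 0.907
The standard error of measurement is 10.000·√(1 − 0.907) ≈ 10.000·0.306 ≈ 3.058.
SE_diff = SEM · √2 ≈ 3.058 · 1.414 ≈ 4.324

4.32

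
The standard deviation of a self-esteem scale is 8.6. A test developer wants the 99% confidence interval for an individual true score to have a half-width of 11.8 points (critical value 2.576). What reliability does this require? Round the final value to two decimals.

0.72

SEM needed = half-width / z = 11.8/2.576 ≈ 4.581
Required reliability = 1 − (SEM/SD)² = 1 − 0.284 ≈ 0.716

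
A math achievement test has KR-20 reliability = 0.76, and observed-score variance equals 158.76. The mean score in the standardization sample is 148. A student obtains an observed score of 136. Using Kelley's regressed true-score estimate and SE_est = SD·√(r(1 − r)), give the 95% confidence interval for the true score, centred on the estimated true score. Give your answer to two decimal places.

[128.33, 149.43]

SD = √158.76 = 12.600
T̂ = r·X + (1 − r)·M = 0.760×136 + 0.240×148 = 103.360 + 35.520 ≈ 138.880
SE_est = 12.600×√(0.760×0.240) ≈ 5.381
95% CI: 138.880 ± 10.547 ≈ (128.333, 149.427)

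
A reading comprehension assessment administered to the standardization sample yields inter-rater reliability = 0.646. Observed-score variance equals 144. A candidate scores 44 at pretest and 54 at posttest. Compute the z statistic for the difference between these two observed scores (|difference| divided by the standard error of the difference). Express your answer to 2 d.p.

SD = √144 = 12.0000
SEM = 12.0000 × √(1 − 0.6460) = 12.0000 × √0.3540 ≃ 12.0000 × 0.5950 ≃ 7.1397
Standard error of the difference = 7.1397·√2 ≃ 10.0971
z = |44 − 54| / 10.0971 = 10 / 10.0971 ≃ 0.9904

0.99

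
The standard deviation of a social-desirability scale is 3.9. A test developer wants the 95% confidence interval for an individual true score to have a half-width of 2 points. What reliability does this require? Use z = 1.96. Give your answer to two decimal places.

Required SEM = 2 / 1.96 ≈ 1.020
Required reliability = 1 − (SEM/SD)² = 1 − 0.068 ≈ 0.932

0.93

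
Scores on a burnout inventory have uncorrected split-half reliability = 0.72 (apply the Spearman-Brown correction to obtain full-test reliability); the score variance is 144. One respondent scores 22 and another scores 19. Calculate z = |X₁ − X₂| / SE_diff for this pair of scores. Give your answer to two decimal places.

0.44

σ = 144^(1/2) = 12.000
Spearman-Brown: r = 2(0.72) / (1 + 0.72) = 1.440 / 1.720 ≈ 0.837
SEM = 12.000·√(1 − 0.837) ≈ 4.842
SE_diff = √2 · SEM ≈ 6.847
z = |22 − 19| / 6.847 = 3 / 6.847 ≈ 0.438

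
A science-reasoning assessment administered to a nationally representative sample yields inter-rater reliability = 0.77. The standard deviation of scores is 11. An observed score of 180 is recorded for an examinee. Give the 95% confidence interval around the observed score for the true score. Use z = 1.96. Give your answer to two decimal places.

[169.66, 190.34]

The standard error of measurement is 11.0000*√(1 − 0.7700) ≈ 11.0000*0.4796 ≈ 5.2754.
Half-width = 1.96*5.2754 ≈ 10.3398
95% CI: 180 ± 10.3398 = [169.6602, 190.3398]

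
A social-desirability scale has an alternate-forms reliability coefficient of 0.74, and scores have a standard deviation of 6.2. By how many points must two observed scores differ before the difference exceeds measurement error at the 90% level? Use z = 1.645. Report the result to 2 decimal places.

7.35

SEM = 6.2000 × √(1 − 0.7400) = 6.2000 × √0.2600 ≈ 6.2000 × 0.5099 ≈ 3.1614
SE_diff = SEM × √2 ≈ 3.1614 × 1.4142 ≈ 4.4709
Minimum reliable difference = 1.645 × SE_diff ≈ 1.645 × 4.4709 ≈ 7.3546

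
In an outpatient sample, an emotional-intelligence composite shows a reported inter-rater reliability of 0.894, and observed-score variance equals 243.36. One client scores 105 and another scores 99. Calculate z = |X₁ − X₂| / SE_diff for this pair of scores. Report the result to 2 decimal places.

SD = √243.36 ≈ 15.600
The standard error of measurement is 15.600*√(1 − 0.894) ≈ 15.600*0.326 ≈ 5.079.
Standard error of the difference = 5.079·√2 ≈ 7.183
z = 6 / 7.183 ≈ 0.835

0.84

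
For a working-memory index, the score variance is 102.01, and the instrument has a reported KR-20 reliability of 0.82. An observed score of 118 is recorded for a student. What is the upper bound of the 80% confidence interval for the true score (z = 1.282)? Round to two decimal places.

σ = 102.01^(1/2) = 10.10000
SEM = 10.10000 * √(1 − 0.82000) = 10.10000 * √0.18000 ≈ 10.10000 * 0.42426 ≈ 4.28507
Half-width = 1.282*4.28507 ≈ 5.49346
Upper limit = 118 + 5.49346 ≈ 123.49346

123.49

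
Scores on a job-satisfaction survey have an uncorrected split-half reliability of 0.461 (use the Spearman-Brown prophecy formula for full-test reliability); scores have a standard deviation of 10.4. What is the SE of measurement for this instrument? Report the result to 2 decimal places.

6.32

r_full = 2·0.461 / (1 + 0.461) ≈ 0.631
SEM = 10.400·√(1 − 0.631) ≈ 6.317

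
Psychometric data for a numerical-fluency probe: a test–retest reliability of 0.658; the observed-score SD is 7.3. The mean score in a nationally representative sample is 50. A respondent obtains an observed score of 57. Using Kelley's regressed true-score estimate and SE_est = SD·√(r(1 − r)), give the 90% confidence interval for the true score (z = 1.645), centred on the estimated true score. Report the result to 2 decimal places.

T̂ = r·X + (1 − r)·M = 0.65800·57 + 0.34200·50 = 37.50600 + 17.10000 ≈ 54.60600
SE_est = 7.30000·√(0.65800·0.34200) ≈ 3.46297
90% CI: 54.60600 ± 5.69659 ≈ (48.90941, 60.30259)

[48.91, 60.30]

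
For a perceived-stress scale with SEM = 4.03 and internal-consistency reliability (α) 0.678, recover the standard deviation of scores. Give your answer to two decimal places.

SD = SEM / √(1 − r) = 4.03 / √0.322 ≈ 4.03 / 0.567 ≈ 7.102

7.10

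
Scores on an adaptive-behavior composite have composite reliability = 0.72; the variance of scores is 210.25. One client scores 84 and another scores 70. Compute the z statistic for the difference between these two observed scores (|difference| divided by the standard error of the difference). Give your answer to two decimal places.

σ = 210.25^(1/2) = 14.5000
SEM = 14.5000·√(1 − 0.7200) ≈ 7.6727
SE_diff = √2 · SEM ≈ 10.8508
z = 14 / 10.8508 ≈ 1.2902

1.29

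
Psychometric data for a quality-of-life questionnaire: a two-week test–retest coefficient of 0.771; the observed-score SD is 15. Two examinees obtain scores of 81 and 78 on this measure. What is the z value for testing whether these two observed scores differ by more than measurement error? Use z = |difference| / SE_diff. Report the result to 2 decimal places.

SEM = 15.0000 × √(1 − 0.7710) = 15.0000 × √0.2290 ≈ 15.0000 × 0.4785 ≈ 7.1781
Standard error of the difference = 7.1781·√2 ≈ 10.1514
z = 3 / 10.1514 ≈ 0.2955

0.30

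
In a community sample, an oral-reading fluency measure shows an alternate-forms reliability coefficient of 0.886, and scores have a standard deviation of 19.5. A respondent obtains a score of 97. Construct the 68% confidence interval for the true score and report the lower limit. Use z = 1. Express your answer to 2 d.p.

90.42

SEM = 19.500 × √(1 − 0.886) = 19.500 × √0.114 ≈ 19.500 × 0.338 ≈ 6.584
Margin = 1 × 6.584 ≈ 6.584
Lower limit = 97 − 6.584 ≈ 90.416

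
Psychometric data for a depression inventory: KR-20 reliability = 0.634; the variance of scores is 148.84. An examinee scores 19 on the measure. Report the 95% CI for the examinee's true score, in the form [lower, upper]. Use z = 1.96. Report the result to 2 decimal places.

SD = √148.84 ≈ 12.2000
SEM = 12.2000 × √(1 − 0.6340) = 12.2000 × √0.3660 ≈ 12.2000 × 0.6050 ≈ 7.3807
1.96 × SEM ≈ 14.4663
Interval: (4.5337, 33.4663)

[4.53, 33.47]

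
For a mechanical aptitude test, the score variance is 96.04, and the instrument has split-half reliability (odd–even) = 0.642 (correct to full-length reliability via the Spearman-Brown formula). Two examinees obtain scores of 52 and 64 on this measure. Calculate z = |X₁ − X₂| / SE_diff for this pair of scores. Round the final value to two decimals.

1.85

SD = √96.04 = 9.800
Spearman-Brown: r = 2(0.642) / (1 + 0.642) = 1.284 / 1.642 ≈ 0.782
SEM = 9.800·√(1 − 0.782) ≈ 4.576
SE_diff = SEM · √2 ≈ 4.576 · 1.414 ≈ 6.471
z = |52 − 64| / 6.471 = 12 / 6.471 ≈ 1.854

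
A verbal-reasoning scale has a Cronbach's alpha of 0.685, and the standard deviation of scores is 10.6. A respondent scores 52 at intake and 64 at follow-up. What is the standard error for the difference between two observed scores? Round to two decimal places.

8.41

SEM = 10.600·√(1 − 0.685) ≈ 5.949
Standard error of the difference = 5.949·√2 ≈ 8.413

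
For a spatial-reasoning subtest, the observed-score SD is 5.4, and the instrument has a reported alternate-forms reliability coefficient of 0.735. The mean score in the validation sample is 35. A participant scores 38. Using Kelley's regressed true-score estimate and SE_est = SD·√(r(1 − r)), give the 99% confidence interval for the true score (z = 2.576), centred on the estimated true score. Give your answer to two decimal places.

[31.07, 43.34]

Estimated true score = 0.735×38 + (1 − 0.735)×35 ≈ 37.205
SE_est = 5.400×√(0.735×0.265) ≈ 2.383
CI = 37.205 ± 2.576 × 2.383 → [31.066, 43.344]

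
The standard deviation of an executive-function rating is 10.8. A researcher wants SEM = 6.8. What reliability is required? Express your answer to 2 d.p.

Required reliability = 1 − (SEM/SD)² = 1 − 0.3964 ≃ 0.6036

0.60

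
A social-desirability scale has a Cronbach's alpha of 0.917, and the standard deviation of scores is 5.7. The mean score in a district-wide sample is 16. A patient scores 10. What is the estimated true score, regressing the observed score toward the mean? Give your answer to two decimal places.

T̂ = 0.9170(10) + 0.0830(16) ≈ 10.4980

10.50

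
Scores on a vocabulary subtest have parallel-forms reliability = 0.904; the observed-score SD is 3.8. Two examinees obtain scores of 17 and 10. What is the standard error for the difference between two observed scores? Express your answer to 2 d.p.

SEM = 3.8000 * √(1 − 0.9040) = 3.8000 * √0.0960 ≈ 3.8000 * 0.3098 ≈ 1.1774
Standard error of the difference = 1.1774·√2 ≈ 1.6651

1.67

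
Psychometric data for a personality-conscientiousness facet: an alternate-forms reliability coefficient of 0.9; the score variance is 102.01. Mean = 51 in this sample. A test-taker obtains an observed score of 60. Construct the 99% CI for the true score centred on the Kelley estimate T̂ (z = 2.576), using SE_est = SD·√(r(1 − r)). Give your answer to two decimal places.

[51.29, 66.91]

σ = 102.01^(1/2) = 10.10000
Estimated true score = 0.90000*60 + (1 − 0.90000)*51 ≈ 59.10000
SE_est = SD * √(r(1 − r)) = 10.10000 * √0.09000 ≈ 10.10000 * 0.30000 ≈ 3.03000
CI = 59.10000 ± 2.576 * 3.03000 → [51.29472, 66.90528]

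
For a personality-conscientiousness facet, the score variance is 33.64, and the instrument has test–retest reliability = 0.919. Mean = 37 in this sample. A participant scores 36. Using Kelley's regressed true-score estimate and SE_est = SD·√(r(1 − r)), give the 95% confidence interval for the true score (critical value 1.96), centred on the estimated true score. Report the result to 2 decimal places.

[32.98, 39.18]

SD = √33.64 ≃ 5.8000
T̂ = r·X + (1 − r)·M = 0.9190×36 + 0.0810×37 = 33.0840 + 2.9970 ≃ 36.0810
SE_est = SD × √(r(1 − r)) = 5.8000 × √0.0744 ≃ 5.8000 × 0.2728 ≃ 1.5824
CI = 36.0810 ± 1.96 × 1.5824 → [32.9794, 39.1826]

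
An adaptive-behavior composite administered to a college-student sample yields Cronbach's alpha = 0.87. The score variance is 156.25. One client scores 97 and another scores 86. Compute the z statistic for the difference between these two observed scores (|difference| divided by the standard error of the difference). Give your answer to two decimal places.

SD = √156.25 ≃ 12.500
The standard error of measurement is 12.500×√(1 − 0.870) ≃ 12.500×0.361 ≃ 4.507.
Standard error of the difference = 4.507·√2 ≃ 6.374
z = 11 / 6.374 ≃ 1.726

1.73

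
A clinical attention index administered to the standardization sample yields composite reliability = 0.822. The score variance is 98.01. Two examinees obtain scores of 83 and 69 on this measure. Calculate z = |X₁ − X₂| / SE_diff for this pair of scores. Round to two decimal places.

SD = √98.01 = 9.900
SEM = 9.900×√(1 − 0.822) ≃ 4.177
SE_diff = SEM × √2 ≃ 4.177 × 1.414 ≃ 5.907
z = |83 − 69| / 5.907 = 14 / 5.907 ≃ 2.370

2.37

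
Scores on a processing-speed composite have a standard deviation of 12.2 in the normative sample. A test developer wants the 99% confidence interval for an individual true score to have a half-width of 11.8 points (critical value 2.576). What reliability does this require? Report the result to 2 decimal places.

SEM needed = half-width / z = 11.8/2.576 ≈ 4.581
Required reliability = 1 − (SEM/SD)² = 1 − 0.141 ≈ 0.859

0.86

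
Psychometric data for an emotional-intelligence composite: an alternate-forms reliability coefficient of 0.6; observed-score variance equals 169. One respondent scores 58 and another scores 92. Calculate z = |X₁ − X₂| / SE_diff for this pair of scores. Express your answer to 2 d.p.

SD = √169 = 13.000
SEM = 13.000*√(1 − 0.600) ≈ 8.222
Standard error of the difference = 8.222·√2 ≈ 11.628
z = 34 / 11.628 ≈ 2.924

2.92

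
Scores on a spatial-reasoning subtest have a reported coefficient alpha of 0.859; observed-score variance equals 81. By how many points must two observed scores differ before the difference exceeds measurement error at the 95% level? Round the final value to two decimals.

SD = √81 = 9.0000
SEM = 9.0000 · √(1 − 0.8590) = 9.0000 · √0.1410 ≈ 9.0000 · 0.3755 ≈ 3.3795
SE_diff = √2 · SEM ≈ 4.7793
Minimum reliable difference = 1.96 · SE_diff ≈ 1.96 · 4.7793 ≈ 9.3675

9.37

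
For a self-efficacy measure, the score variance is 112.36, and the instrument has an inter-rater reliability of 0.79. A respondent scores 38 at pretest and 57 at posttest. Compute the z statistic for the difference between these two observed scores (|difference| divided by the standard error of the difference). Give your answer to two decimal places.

σ = 112.36^(1/2) = 10.60000
The standard error of measurement is 10.60000·√(1 − 0.79000) ≈ 10.60000·0.45826 ≈ 4.85753.
Standard error of the difference = 4.85753·√2 ≈ 6.86959
z = 19 / 6.86959 ≈ 2.76581

2.77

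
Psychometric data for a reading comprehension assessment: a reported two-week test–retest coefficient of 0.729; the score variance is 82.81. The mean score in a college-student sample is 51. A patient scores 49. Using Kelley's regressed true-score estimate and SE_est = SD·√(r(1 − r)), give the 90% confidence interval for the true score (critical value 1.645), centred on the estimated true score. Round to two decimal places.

σ = 82.81^(1/2) = 9.10000
T̂ = 0.72900(49) + 0.27100(51) ≈ 49.54200
SE_est = SD × √(r(1 − r)) = 9.10000 × √0.19756 ≈ 9.10000 × 0.44448 ≈ 4.04473
CI = 49.54200 ± 1.645 × 4.04473 → [42.88842, 56.19558]

[42.89, 56.20]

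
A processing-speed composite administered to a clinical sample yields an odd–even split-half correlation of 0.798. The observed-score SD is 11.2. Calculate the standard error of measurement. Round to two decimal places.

r_full = 2·0.798 / (1 + 0.798) ≈ 0.88765
The standard error of measurement is 11.20000*√(1 − 0.88765) ≈ 11.20000*0.33518 ≈ 3.75404.

3.75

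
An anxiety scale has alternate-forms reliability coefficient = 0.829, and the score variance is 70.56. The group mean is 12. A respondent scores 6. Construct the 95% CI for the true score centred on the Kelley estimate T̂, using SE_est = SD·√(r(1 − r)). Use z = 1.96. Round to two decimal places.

[0.83, 13.22]

σ = 70.56^(1/2) = 8.4000
T̂ = 0.8290(6) + 0.1710(12) ≈ 7.0260
SE_est = SD * √(r(1 − r)) = 8.4000 * √0.1418 ≈ 8.4000 * 0.3765 ≈ 3.1627
95% CI: 7.0260 ± 6.1988 ≈ (0.8272, 13.2248)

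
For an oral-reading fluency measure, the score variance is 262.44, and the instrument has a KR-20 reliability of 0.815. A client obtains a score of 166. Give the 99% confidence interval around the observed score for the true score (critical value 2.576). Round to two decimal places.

[148.05, 183.95]

σ = 262.44^(1/2) = 16.200
SEM = 16.200×√(1 − 0.815) ≈ 6.968
Half-width = 2.576×6.968 ≈ 17.949
CI = 166 ± 17.949 → [148.051, 183.949]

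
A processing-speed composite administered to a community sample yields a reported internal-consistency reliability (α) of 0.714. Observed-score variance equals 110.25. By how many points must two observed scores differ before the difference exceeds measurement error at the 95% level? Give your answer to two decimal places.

15.56

σ = 110.25^(1/2) = 10.50000
SEM = 10.50000 × √(1 − 0.71400) = 10.50000 × √0.28600 ≈ 10.50000 × 0.53479 ≈ 5.61529
Standard error of the difference = 5.61529·√2 ≈ 7.94122
Smallest detectable difference = 1.96×7.94122 ≈ 15.56479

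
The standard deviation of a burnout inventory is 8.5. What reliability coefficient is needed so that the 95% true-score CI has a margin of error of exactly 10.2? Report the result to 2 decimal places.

SEM needed = half-width / z = 10.2/1.96 ≈ 5.204
r = 1 − (5.204/8.5)² ≈ 1 − 0.375 ≈ 0.625

0.63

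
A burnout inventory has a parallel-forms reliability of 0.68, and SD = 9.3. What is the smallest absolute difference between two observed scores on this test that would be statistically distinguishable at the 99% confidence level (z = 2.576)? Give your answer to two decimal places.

The standard error of measurement is 9.300·√(1 − 0.680) ≃ 9.300·0.566 ≃ 5.261.
SE_diff = √2 · SEM ≃ 7.440
Smallest detectable difference = 2.576·7.440 ≃ 19.165

19.17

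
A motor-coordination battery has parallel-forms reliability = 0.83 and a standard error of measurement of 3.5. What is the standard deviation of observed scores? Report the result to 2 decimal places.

σ = SEM·(1 − r)^(−1/2) ≈ 3.5*2.4254 ≈ 8.4887

8.49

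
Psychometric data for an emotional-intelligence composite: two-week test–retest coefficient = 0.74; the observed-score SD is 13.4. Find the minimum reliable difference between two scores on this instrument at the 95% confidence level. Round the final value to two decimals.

SEM = 13.4000·√(1 − 0.7400) ≈ 6.8327
SE_diff = SEM · √2 ≈ 6.8327 · 1.4142 ≈ 9.6629
Smallest detectable difference = 1.96·9.6629 ≈ 18.9392

18.94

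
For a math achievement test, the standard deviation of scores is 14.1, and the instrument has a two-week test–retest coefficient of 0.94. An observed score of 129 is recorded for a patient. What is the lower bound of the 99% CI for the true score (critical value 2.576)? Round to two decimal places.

120.10

The standard error of measurement is 14.100×√(1 − 0.940) ≈ 14.100×0.245 ≈ 3.454.
Half-width = 2.576×3.454 ≈ 8.897
Lower limit = 129 − 8.897 ≈ 120.103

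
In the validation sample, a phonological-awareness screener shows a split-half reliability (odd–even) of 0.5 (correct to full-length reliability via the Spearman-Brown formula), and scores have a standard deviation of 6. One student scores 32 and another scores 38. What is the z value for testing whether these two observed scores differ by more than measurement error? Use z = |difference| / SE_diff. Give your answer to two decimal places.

Spearman-Brown: r = 2(0.5) / (1 + 0.5) = 1.0000 / 1.5000 ≈ 0.6667
The standard error of measurement is 6.0000*√(1 − 0.6667) ≈ 6.0000*0.5774 ≈ 3.4641.
SE_diff = √2 * SEM ≈ 4.8990
z = |32 − 38| / 4.8990 = 6 / 4.8990 ≈ 1.2247

1.22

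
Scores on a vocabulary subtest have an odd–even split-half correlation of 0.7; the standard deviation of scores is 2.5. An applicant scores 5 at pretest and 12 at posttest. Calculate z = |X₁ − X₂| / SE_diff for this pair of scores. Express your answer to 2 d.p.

4.71

Spearman-Brown: r = 2(0.7) / (1 + 0.7) = 1.400 / 1.700 ≈ 0.824
The standard error of measurement is 2.500×√(1 − 0.824) ≈ 2.500×0.420 ≈ 1.050.
Standard error of the difference = 1.050·√2 ≈ 1.485
z = |5 − 12| / 1.485 = 7 / 1.485 ≈ 4.713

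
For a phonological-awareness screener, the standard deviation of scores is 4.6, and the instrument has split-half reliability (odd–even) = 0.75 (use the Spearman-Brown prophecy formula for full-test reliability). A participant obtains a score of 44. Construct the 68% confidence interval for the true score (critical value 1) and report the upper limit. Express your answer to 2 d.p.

Spearman-Brown: r = 2(0.75) / (1 + 0.75) = 1.500 / 1.750 ≈ 0.857
SEM = 4.600·√(1 − 0.857) ≈ 1.739
Half-width = 1·1.739 ≈ 1.739
Upper bound: 44 + 1.739 = 45.739

45.74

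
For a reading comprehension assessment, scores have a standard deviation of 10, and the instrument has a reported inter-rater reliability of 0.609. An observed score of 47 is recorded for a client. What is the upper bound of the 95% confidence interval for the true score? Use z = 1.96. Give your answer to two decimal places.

SEM = 10.000·√(1 − 0.609) ≃ 6.253
Margin = 1.96 · 6.253 ≃ 12.256
Upper limit = 47 + 12.256 ≃ 59.256

59.26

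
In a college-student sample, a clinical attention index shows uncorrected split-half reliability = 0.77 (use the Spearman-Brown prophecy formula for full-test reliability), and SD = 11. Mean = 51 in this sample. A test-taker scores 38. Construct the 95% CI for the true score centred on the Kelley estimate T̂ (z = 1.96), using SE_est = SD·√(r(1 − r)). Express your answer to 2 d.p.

Full-length reliability (Spearman-Brown) = 2(0.77)/(1+0.77) ≈ 0.87006
T̂ = r·X + (1 − r)·M = 0.87006×38 + 0.12994×51 ≈ 33.06215 + 6.62712 ≈ 39.68927
SE_est = SD × √(r(1 − r)) = 11.00000 × √0.11306 ≈ 11.00000 × 0.33624 ≈ 3.69865
CI = 39.68927 ± 1.96 × 3.69865 → [32.43990, 46.93863]

[32.44, 46.94]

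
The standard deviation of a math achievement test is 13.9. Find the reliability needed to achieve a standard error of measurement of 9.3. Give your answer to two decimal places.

0.55

r = 1 − (9.30000/13.9)² ≈ 1 − 0.44765 ≈ 0.55235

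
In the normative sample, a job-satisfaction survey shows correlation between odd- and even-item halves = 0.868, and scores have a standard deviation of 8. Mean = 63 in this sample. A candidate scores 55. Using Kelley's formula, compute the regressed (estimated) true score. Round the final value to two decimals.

55.57

r_full = 2·0.868 / (1 + 0.868) ≈ 0.929
Estimated true score = 0.929·55 + (1 − 0.929)·63 ≈ 55.565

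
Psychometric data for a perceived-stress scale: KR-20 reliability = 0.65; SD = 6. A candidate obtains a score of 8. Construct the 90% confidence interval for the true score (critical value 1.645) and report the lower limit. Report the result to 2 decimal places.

2.16

SEM = 6.000 · √(1 − 0.650) = 6.000 · √0.350 ≈ 6.000 · 0.592 ≈ 3.550
1.645 · SEM ≈ 5.839
Lower bound: 8 − 5.839 = 2.161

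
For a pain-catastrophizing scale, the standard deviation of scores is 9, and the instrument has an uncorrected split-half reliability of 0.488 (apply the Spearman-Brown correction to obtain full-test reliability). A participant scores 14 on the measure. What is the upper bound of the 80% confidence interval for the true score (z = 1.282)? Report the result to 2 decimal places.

20.77

r_full = 2·0.488 / (1 + 0.488) ≈ 0.656
SEM = 9.000×√(1 − 0.656) ≈ 5.279
1.282 × SEM ≈ 6.768
Upper bound: 14 + 6.768 = 20.768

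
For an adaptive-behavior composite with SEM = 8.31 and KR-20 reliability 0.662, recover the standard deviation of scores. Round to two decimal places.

14.29

SD = 8.31 / √(1 − 0.662) ≈ 14.2936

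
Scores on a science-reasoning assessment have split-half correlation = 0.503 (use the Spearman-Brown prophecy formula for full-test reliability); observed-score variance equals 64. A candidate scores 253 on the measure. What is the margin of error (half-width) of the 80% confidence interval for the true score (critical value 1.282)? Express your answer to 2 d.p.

SD = √64 ≈ 8.000
Full-length reliability (Spearman-Brown) = 2(0.503)/(1+0.503) ≈ 0.669
SEM = 8.000 * √(1 − 0.669) = 8.000 * √0.331 ≈ 8.000 * 0.575 ≈ 4.600
Half-width = 1.282*4.600 ≈ 5.898

5.90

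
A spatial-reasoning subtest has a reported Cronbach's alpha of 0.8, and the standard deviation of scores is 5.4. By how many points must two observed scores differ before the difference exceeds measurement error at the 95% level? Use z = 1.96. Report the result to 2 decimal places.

6.69

SEM = 5.400*√(1 − 0.800) ≈ 2.415
SE_diff = SEM * √2 ≈ 2.415 * 1.414 ≈ 3.415
Minimum reliable difference = 1.96 * SE_diff ≈ 1.96 * 3.415 ≈ 6.694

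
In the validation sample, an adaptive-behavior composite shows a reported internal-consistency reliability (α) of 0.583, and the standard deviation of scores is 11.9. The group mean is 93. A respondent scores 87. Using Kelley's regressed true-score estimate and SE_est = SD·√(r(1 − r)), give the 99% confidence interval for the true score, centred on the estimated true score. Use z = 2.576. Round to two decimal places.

Estimated true score = 0.583*87 + (1 − 0.583)*93 ≈ 89.502
SE_est = 11.900*√(0.583*0.417) ≈ 5.867
CI = 89.502 ± 2.576 * 5.867 → [74.387, 104.617]

[74.39, 104.62]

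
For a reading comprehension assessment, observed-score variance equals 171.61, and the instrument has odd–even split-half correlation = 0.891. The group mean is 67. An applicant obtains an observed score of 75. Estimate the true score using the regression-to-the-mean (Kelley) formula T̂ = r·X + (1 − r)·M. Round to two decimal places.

r_full = 2·0.891 / (1 + 0.891) ≈ 0.942
T̂ = 0.942(75) + 0.058(67) ≈ 74.539

74.54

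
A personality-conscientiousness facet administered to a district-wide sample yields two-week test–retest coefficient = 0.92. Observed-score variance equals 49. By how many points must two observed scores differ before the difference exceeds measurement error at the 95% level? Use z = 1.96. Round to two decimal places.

5.49

SD = √49 = 7.000
The standard error of measurement is 7.000·√(1 − 0.920) ≈ 7.000·0.283 ≈ 1.980.
Standard error of the difference = 1.980·√2 ≈ 2.800
Minimum reliable difference = 1.96 · SE_diff ≈ 1.96 · 2.800 ≈ 5.488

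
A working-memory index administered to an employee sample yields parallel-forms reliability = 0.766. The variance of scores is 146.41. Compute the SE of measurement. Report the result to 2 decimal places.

5.85

SD = √146.41 = 12.10000
The standard error of measurement is 12.10000·√(1 − 0.76600) ≈ 12.10000·0.48374 ≈ 5.85320.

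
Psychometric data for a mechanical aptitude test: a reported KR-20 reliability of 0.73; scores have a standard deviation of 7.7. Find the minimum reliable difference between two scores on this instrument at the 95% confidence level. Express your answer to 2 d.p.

11.09

SEM = 7.70000 * √(1 − 0.73000) = 7.70000 * √0.27000 ≈ 7.70000 * 0.51962 ≈ 4.00104
SE_diff = √2 * SEM ≈ 5.65832
Smallest detectable difference = 1.96*5.65832 ≈ 11.09031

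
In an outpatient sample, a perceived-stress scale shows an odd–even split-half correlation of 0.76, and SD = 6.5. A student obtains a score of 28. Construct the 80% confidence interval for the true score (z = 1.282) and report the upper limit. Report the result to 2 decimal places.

31.08

r_full = 2·0.76 / (1 + 0.76) ≈ 0.864
The standard error of measurement is 6.500*√(1 − 0.864) ≈ 6.500*0.369 ≈ 2.400.
Half-width = 1.282*2.400 ≈ 3.077
Upper limit = 28 + 3.077 ≈ 31.077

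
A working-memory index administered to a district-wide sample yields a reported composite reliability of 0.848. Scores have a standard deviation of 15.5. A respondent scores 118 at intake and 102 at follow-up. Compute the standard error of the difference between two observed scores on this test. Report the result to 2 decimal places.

SEM = 15.500·√(1 − 0.848) ≈ 6.043
Standard error of the difference = 6.043·√2 ≈ 8.546

8.55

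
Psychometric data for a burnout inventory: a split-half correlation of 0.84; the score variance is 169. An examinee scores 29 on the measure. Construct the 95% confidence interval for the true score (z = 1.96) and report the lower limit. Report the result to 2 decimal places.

21.49

SD = √169 = 13.0000
r_full = 2·0.84 / (1 + 0.84) ≃ 0.9130
SEM = 13.0000×√(1 − 0.9130) ≃ 3.8335
Margin = 1.96 × 3.8335 ≃ 7.5136
Lower bound: 29 − 7.5136 = 21.4864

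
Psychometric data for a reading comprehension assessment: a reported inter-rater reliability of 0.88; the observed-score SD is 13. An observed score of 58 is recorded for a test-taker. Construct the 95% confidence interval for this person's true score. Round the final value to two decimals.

The standard error of measurement is 13.0000×√(1 − 0.8800) ≈ 13.0000×0.3464 ≈ 4.5033.
Margin = 1.96 × 4.5033 ≈ 8.8265
Interval: (49.1735, 66.8265)

[49.17, 66.83]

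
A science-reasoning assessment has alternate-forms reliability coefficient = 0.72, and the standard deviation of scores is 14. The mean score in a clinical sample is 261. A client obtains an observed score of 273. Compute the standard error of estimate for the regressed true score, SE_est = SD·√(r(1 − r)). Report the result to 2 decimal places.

6.29

SE_est = SD × √(r(1 − r)) = 14.000 × √0.202 ≈ 14.000 × 0.449 ≈ 6.286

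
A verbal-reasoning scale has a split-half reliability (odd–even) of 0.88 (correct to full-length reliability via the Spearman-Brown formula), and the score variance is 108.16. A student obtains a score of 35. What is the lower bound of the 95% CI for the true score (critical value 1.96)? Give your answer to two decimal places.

SD = √108.16 ≈ 10.4000
r_full = 2·0.88 / (1 + 0.88) ≈ 0.9362
The standard error of measurement is 10.4000×√(1 − 0.9362) ≈ 10.4000×0.2526 ≈ 2.6275.
1.96 × SEM ≈ 5.1499
Lower limit = 35 − 5.1499 ≈ 29.8501

29.85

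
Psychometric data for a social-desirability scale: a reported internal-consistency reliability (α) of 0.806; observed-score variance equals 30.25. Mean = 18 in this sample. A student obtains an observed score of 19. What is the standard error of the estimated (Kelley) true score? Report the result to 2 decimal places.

2.17

SD = √30.25 = 5.5000
SE_est = 5.5000*√(0.8060*0.1940) ≈ 2.1749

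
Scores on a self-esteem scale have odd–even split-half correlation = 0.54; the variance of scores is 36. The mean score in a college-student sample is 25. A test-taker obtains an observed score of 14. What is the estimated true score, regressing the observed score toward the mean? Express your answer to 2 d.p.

r_full = 2·0.54 / (1 + 0.54) ≃ 0.70130
T̂ = 0.70130(14) + 0.29870(25) ≃ 17.28571

17.29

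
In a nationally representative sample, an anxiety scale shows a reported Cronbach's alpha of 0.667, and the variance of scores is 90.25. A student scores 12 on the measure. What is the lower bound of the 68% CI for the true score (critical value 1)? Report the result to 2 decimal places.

6.52

σ = 90.25^(1/2) = 9.5000
SEM = 9.5000 · √(1 − 0.6670) = 9.5000 · √0.3330 ≈ 9.5000 · 0.5771 ≈ 5.4821
1 · SEM ≈ 5.4821
Lower limit = 12 − 5.4821 ≈ 6.5179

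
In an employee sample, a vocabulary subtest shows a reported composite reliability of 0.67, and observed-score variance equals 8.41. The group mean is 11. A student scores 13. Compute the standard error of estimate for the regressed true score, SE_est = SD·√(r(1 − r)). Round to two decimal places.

SD = √8.41 ≃ 2.90000
SE_est = SD · √(r(1 − r)) = 2.90000 · √0.22110 ≃ 2.90000 · 0.47021 ≃ 1.36362

1.36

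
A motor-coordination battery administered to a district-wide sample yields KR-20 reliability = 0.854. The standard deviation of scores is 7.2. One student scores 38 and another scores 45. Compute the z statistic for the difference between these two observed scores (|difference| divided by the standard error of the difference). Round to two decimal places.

1.80

SEM = 7.200×√(1 − 0.854) ≈ 2.751
Standard error of the difference = 2.751·√2 ≈ 3.891
z = |38 − 45| / 3.891 = 7 / 3.891 ≈ 1.799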